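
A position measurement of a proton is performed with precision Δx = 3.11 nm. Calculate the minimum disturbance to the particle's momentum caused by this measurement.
1.695 × 10^-26 kg·m/s

The uncertainty principle implies that measuring position disturbs momentum:
ΔxΔp ≥ ℏ/2

When we measure position with precision Δx, we necessarily introduce a momentum uncertainty:
Δp ≥ ℏ/(2Δx)
Δp_min = (1.055e-34 J·s) / (2 × 3.110e-09 m)
Δp_min = 1.695e-26 kg·m/s

The more precisely we measure position, the greater the momentum disturbance.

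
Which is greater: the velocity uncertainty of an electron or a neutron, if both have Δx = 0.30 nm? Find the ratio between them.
The electron has the larger minimum velocity uncertainty, by a ratio of 1838.7.

For both particles, Δp_min = ℏ/(2Δx) = 1.758e-25 kg·m/s (same for both).

The velocity uncertainty is Δv = Δp/m:
- electron: Δv = 1.758e-25 / 9.109e-31 = 1.929e+05 m/s = 192.946 km/s
- neutron: Δv = 1.758e-25 / 1.675e-27 = 1.049e+02 m/s = 104.937 m/s

Ratio: 1.929e+05 / 1.049e+02 = 1838.7

The lighter particle has larger velocity uncertainty because Δv ∝ 1/m.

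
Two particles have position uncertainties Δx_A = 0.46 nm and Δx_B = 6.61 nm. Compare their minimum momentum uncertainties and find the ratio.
Particle A has the larger minimum momentum uncertainty, by a factor of 14.37.

For each particle, the minimum momentum uncertainty is Δp_min = ℏ/(2Δx):

Particle A: Δp_A = ℏ/(2×4.600e-10 m) = 1.146e-25 kg·m/s
Particle B: Δp_B = ℏ/(2×6.610e-09 m) = 7.977e-27 kg·m/s

Ratio: Δp_A/Δp_B = 14.37

Since Δp_min ∝ 1/Δx, the particle with smaller position uncertainty (A) has larger momentum uncertainty.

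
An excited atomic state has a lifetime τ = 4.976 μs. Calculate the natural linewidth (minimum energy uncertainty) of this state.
66.139 peV

Using the energy-time uncertainty principle:
ΔEΔt ≥ ℏ/2

The lifetime τ represents the time uncertainty Δt.
The natural linewidth (minimum energy uncertainty) is:

ΔE = ℏ/(2τ)
ΔE = (1.055e-34 J·s) / (2 × 4.976e-06 s)
ΔE = 1.060e-29 J = 66.139 peV

This natural linewidth limits the precision of spectroscopic measurements.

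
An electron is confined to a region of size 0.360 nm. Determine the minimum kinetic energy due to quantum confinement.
73.495 meV

Using the uncertainty principle:

1. Position uncertainty: Δx ≈ 3.600e-10 m
2. Minimum momentum uncertainty: Δp = ℏ/(2Δx) = 1.465e-25 kg·m/s
3. Minimum kinetic energy:
   KE = (Δp)²/(2m) = (1.465e-25)²/(2 × 9.109e-31 kg)
   KE = 1.178e-20 J = 73.495 meV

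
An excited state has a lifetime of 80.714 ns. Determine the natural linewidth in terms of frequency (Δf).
985.919 kHz

Using the energy-time uncertainty principle and E = hf:
ΔEΔt ≥ ℏ/2
hΔf·Δt ≥ ℏ/2

The minimum frequency uncertainty is:
Δf = ℏ/(2hτ) = 1/(4πτ)
Δf = 1/(4π × 8.071e-08 s)
Δf = 9.859e+05 Hz = 985.919 kHz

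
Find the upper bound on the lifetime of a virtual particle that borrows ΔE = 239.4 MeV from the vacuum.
1.375 ys

Using the energy-time uncertainty principle:
ΔEΔt ≥ ℏ/2

For a virtual particle borrowing energy ΔE, the maximum lifetime is:
Δt_max = ℏ/(2ΔE)

Converting energy:
ΔE = 239.4 MeV = 3.836e-11 J

Δt_max = (1.055e-34 J·s) / (2 × 3.836e-11 J)
Δt_max = 1.375e-24 s = 1.375 ys

Virtual particles with higher borrowed energy exist for shorter times.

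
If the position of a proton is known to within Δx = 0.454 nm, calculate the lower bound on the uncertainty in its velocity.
69.437 m/s

Using the Heisenberg uncertainty principle and Δp = mΔv:
ΔxΔp ≥ ℏ/2
Δx(mΔv) ≥ ℏ/2

The minimum uncertainty in velocity is:
Δv_min = ℏ/(2mΔx)
Δv_min = (1.055e-34 J·s) / (2 × 1.673e-27 kg × 4.540e-10 m)
Δv_min = 6.944e+01 m/s = 69.437 m/s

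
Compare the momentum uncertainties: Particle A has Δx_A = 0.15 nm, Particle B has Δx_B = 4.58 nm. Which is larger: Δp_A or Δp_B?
Particle A has the larger minimum momentum uncertainty, by a factor of 30.53.

For each particle, the minimum momentum uncertainty is Δp_min = ℏ/(2Δx):

Particle A: Δp_A = ℏ/(2×1.500e-10 m) = 3.515e-25 kg·m/s
Particle B: Δp_B = ℏ/(2×4.580e-09 m) = 1.151e-26 kg·m/s

Ratio: Δp_A/Δp_B = 30.53

Since Δp_min ∝ 1/Δx, the particle with smaller position uncertainty (A) has larger momentum uncertainty.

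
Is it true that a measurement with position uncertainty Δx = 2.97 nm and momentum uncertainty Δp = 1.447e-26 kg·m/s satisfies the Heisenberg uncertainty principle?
No, it violates the uncertainty principle (impossible measurement).

Calculate the product ΔxΔp:
ΔxΔp = (2.970e-09 m) × (1.447e-26 kg·m/s)
ΔxΔp = 4.298e-35 J·s

Compare to the minimum allowed value ℏ/2:
ℏ/2 = 5.273e-35 J·s

Since ΔxΔp = 4.298e-35 J·s < 5.273e-35 J·s = ℏ/2,
the measurement violates the uncertainty principle.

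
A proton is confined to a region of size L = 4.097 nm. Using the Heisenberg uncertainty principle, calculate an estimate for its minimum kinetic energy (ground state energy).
309.045 neV

Using the uncertainty principle to estimate ground state energy:

1. The position uncertainty is approximately the confinement size:
   Δx ≈ L = 4.097e-09 m

2. From ΔxΔp ≥ ℏ/2, the minimum momentum uncertainty is:
   Δp ≈ ℏ/(2L) = 1.287e-26 kg·m/s

3. The kinetic energy is approximately:
   KE ≈ (Δp)²/(2m) = (1.287e-26)²/(2 × 1.673e-27 kg)
   KE ≈ 4.951e-26 J = 309.045 neV

This is an order-of-magnitude estimate of the ground state energy.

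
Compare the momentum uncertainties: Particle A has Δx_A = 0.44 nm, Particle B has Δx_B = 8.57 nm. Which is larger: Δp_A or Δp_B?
Particle A has the larger minimum momentum uncertainty, by a factor of 19.48.

For each particle, the minimum momentum uncertainty is Δp_min = ℏ/(2Δx):

Particle A: Δp_A = ℏ/(2×4.400e-10 m) = 1.198e-25 kg·m/s
Particle B: Δp_B = ℏ/(2×8.570e-09 m) = 6.153e-27 kg·m/s

Ratio: Δp_A/Δp_B = 19.48

Since Δp_min ∝ 1/Δx, the particle with smaller position uncertainty (A) has larger momentum uncertainty.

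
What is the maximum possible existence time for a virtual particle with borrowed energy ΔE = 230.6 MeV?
1.427 ys

Using the energy-time uncertainty principle:
ΔEΔt ≥ ℏ/2

For a virtual particle borrowing energy ΔE, the maximum lifetime is:
Δt_max = ℏ/(2ΔE)

Converting energy:
ΔE = 230.6 MeV = 3.695e-11 J

Δt_max = (1.055e-34 J·s) / (2 × 3.695e-11 J)
Δt_max = 1.427e-24 s = 1.427 ys

Virtual particles with higher borrowed energy exist for shorter times.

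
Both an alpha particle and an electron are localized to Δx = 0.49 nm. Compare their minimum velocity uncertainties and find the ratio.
The electron has the larger minimum velocity uncertainty, by a ratio of 7294.3.

For both particles, Δp_min = ℏ/(2Δx) = 1.076e-25 kg·m/s (same for both).

The velocity uncertainty is Δv = Δp/m:
- alpha particle: Δv = 1.076e-25 / 6.645e-27 = 1.619e+01 m/s = 16.195 m/s
- electron: Δv = 1.076e-25 / 9.109e-31 = 1.181e+05 m/s = 118.130 km/s

Ratio: 1.181e+05 / 1.619e+01 = 7294.3

The lighter particle has larger velocity uncertainty because Δv ∝ 1/m.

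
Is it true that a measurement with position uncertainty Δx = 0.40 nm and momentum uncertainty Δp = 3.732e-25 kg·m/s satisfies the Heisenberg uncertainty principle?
Yes, it satisfies the uncertainty principle.

Calculate the product ΔxΔp:
ΔxΔp = (4.000e-10 m) × (3.732e-25 kg·m/s)
ΔxΔp = 1.493e-34 J·s

Compare to the minimum allowed value ℏ/2:
ℏ/2 = 5.273e-35 J·s

Since ΔxΔp = 1.493e-34 J·s ≥ 5.273e-35 J·s = ℏ/2,
the measurement satisfies the uncertainty principle.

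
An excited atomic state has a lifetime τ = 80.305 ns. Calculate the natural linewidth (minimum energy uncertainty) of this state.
4.098 neV

Using the energy-time uncertainty principle:
ΔEΔt ≥ ℏ/2

The lifetime τ represents the time uncertainty Δt.
The natural linewidth (minimum energy uncertainty) is:

ΔE = ℏ/(2τ)
ΔE = (1.055e-34 J·s) / (2 × 8.031e-08 s)
ΔE = 6.566e-28 J = 4.098 neV

This natural linewidth limits the precision of spectroscopic measurements.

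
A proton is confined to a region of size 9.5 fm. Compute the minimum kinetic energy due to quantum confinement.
57.479 keV

Using the uncertainty principle:

1. Position uncertainty: Δx ≈ 9.500e-15 m
2. Minimum momentum uncertainty: Δp = ℏ/(2Δx) = 5.550e-21 kg·m/s
3. Minimum kinetic energy:
   KE = (Δp)²/(2m) = (5.550e-21)²/(2 × 1.673e-27 kg)
   KE = 9.209e-15 J = 57.479 keV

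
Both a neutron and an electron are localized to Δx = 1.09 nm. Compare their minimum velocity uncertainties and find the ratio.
The electron has the larger minimum velocity uncertainty, by a ratio of 1838.7.

For both particles, Δp_min = ℏ/(2Δx) = 4.837e-26 kg·m/s (same for both).

The velocity uncertainty is Δv = Δp/m:
- neutron: Δv = 4.837e-26 / 1.675e-27 = 2.888e+01 m/s = 28.882 m/s
- electron: Δv = 4.837e-26 / 9.109e-31 = 5.310e+04 m/s = 53.104 km/s

Ratio: 5.310e+04 / 2.888e+01 = 1838.7

The lighter particle has larger velocity uncertainty because Δv ∝ 1/m.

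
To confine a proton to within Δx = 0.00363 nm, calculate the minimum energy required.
393.678 meV

Localizing a particle requires giving it sufficient momentum uncertainty:

1. From uncertainty principle: Δp ≥ ℏ/(2Δx)
   Δp_min = (1.055e-34 J·s) / (2 × 3.630e-12 m)
   Δp_min = 1.453e-23 kg·m/s

2. This momentum uncertainty corresponds to kinetic energy:
   KE ≈ (Δp)²/(2m) = (1.453e-23)²/(2 × 1.673e-27 kg)
   KE = 6.307e-20 J = 393.678 meV

Tighter localization requires more energy.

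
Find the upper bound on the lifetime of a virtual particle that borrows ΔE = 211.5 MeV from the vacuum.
1.556 ys

Using the energy-time uncertainty principle:
ΔEΔt ≥ ℏ/2

For a virtual particle borrowing energy ΔE, the maximum lifetime is:
Δt_max = ℏ/(2ΔE)

Converting energy:
ΔE = 211.5 MeV = 3.389e-11 J

Δt_max = (1.055e-34 J·s) / (2 × 3.389e-11 J)
Δt_max = 1.556e-24 s = 1.556 ys

Virtual particles with higher borrowed energy exist for shorter times.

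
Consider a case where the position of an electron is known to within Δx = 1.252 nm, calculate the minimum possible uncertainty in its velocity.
46.233 km/s

Using the Heisenberg uncertainty principle and Δp = mΔv:
ΔxΔp ≥ ℏ/2
Δx(mΔv) ≥ ℏ/2

The minimum uncertainty in velocity is:
Δv_min = ℏ/(2mΔx)
Δv_min = (1.055e-34 J·s) / (2 × 9.109e-31 kg × 1.252e-09 m)
Δv_min = 4.623e+04 m/s = 46.233 km/s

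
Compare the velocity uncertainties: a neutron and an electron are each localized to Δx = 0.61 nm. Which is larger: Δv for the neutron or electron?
The electron has the larger minimum velocity uncertainty, by a ratio of 1838.7.

For both particles, Δp_min = ℏ/(2Δx) = 8.644e-26 kg·m/s (same for both).

The velocity uncertainty is Δv = Δp/m:
- neutron: Δv = 8.644e-26 / 1.675e-27 = 5.161e+01 m/s = 51.608 m/s
- electron: Δv = 8.644e-26 / 9.109e-31 = 9.489e+04 m/s = 94.892 km/s

Ratio: 9.489e+04 / 5.161e+01 = 1838.7

The lighter particle has larger velocity uncertainty because Δv ∝ 1/m.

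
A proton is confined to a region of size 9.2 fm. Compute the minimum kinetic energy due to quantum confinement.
61.288 keV

Using the uncertainty principle:

1. Position uncertainty: Δx ≈ 9.200e-15 m
2. Minimum momentum uncertainty: Δp = ℏ/(2Δx) = 5.731e-21 kg·m/s
3. Minimum kinetic energy:
   KE = (Δp)²/(2m) = (5.731e-21)²/(2 × 1.673e-27 kg)
   KE = 9.819e-15 J = 61.288 keV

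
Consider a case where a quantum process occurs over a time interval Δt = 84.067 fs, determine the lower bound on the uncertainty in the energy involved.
3.915 meV

Using the energy-time uncertainty principle:
ΔEΔt ≥ ℏ/2

The minimum uncertainty in energy is:
ΔE_min = ℏ/(2Δt)
ΔE_min = (1.055e-34 J·s) / (2 × 8.407e-14 s)
ΔE_min = 6.272e-22 J = 3.915 meV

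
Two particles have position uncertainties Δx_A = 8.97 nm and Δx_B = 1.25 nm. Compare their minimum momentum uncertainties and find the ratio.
Particle B has the larger minimum momentum uncertainty, by a factor of 7.18.

For each particle, the minimum momentum uncertainty is Δp_min = ℏ/(2Δx):

Particle A: Δp_A = ℏ/(2×8.970e-09 m) = 5.878e-27 kg·m/s
Particle B: Δp_B = ℏ/(2×1.250e-09 m) = 4.218e-26 kg·m/s

Ratio: Δp_B/Δp_A = 7.18

Since Δp_min ∝ 1/Δx, the particle with smaller position uncertainty (B) has larger momentum uncertainty.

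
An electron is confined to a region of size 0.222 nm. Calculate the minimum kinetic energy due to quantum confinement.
193.267 meV

Using the uncertainty principle:

1. Position uncertainty: Δx ≈ 2.220e-10 m
2. Minimum momentum uncertainty: Δp = ℏ/(2Δx) = 2.375e-25 kg·m/s
3. Minimum kinetic energy:
   KE = (Δp)²/(2m) = (2.375e-25)²/(2 × 9.109e-31 kg)
   KE = 3.096e-20 J = 193.267 meV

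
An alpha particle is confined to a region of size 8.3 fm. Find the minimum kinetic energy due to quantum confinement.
18.955 keV

Using the uncertainty principle:

1. Position uncertainty: Δx ≈ 8.300e-15 m
2. Minimum momentum uncertainty: Δp = ℏ/(2Δx) = 6.353e-21 kg·m/s
3. Minimum kinetic energy:
   KE = (Δp)²/(2m) = (6.353e-21)²/(2 × 6.645e-27 kg)
   KE = 3.037e-15 J = 18.955 keV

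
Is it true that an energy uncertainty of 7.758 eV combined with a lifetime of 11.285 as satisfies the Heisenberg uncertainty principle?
No, it violates the uncertainty relation.

Calculate the product ΔEΔt:
ΔE = 7.758 eV = 1.243e-18 J
ΔEΔt = (1.243e-18 J) × (1.128e-17 s)
ΔEΔt = 1.403e-35 J·s

Compare to the minimum allowed value ℏ/2:
ℏ/2 = 5.273e-35 J·s

Since ΔEΔt = 1.403e-35 J·s < 5.273e-35 J·s = ℏ/2,
this violates the uncertainty relation.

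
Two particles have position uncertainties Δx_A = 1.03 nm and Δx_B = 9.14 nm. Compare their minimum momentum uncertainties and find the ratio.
Particle A has the larger minimum momentum uncertainty, by a factor of 8.87.

For each particle, the minimum momentum uncertainty is Δp_min = ℏ/(2Δx):

Particle A: Δp_A = ℏ/(2×1.030e-09 m) = 5.119e-26 kg·m/s
Particle B: Δp_B = ℏ/(2×9.140e-09 m) = 5.769e-27 kg·m/s

Ratio: Δp_A/Δp_B = 8.87

Since Δp_min ∝ 1/Δx, the particle with smaller position uncertainty (A) has larger momentum uncertainty.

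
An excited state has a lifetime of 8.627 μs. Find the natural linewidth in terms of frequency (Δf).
9.224 kHz

Using the energy-time uncertainty principle and E = hf:
ΔEΔt ≥ ℏ/2
hΔf·Δt ≥ ℏ/2

The minimum frequency uncertainty is:
Δf = ℏ/(2hτ) = 1/(4πτ)
Δf = 1/(4π × 8.627e-06 s)
Δf = 9.224e+03 Hz = 9.224 kHz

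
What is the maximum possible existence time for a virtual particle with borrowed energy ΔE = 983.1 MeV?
3.348 × 10^-25 s

Using the energy-time uncertainty principle:
ΔEΔt ≥ ℏ/2

For a virtual particle borrowing energy ΔE, the maximum lifetime is:
Δt_max = ℏ/(2ΔE)

Converting energy:
ΔE = 983.1 MeV = 1.575e-10 J

Δt_max = (1.055e-34 J·s) / (2 × 1.575e-10 J)
Δt_max = 3.348e-25 s = 3.348 × 10^-25 s

Virtual particles with higher borrowed energy exist for shorter times.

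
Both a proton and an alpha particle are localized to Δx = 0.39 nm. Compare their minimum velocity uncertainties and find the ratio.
The proton has the larger minimum velocity uncertainty, by a ratio of 4.0.

For both particles, Δp_min = ℏ/(2Δx) = 1.352e-25 kg·m/s (same for both).

The velocity uncertainty is Δv = Δp/m:
- proton: Δv = 1.352e-25 / 1.673e-27 = 8.083e+01 m/s = 80.832 m/s
- alpha particle: Δv = 1.352e-25 / 6.645e-27 = 2.035e+01 m/s = 20.347 m/s

Ratio: 8.083e+01 / 2.035e+01 = 4.0

The lighter particle has larger velocity uncertainty because Δv ∝ 1/m.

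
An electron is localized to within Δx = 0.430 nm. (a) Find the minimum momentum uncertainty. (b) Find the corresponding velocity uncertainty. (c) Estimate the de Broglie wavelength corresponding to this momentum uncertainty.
(a) Δp_min = 1.226 × 10^-25 kg·m/s
(b) Δv_min = 134.614 km/s
(c) λ_dB = 5.404 nm

Step-by-step:

(a) From the uncertainty principle:
Δp_min = ℏ/(2Δx) = (1.055e-34 J·s)/(2 × 4.300e-10 m) = 1.226e-25 kg·m/s

(b) The velocity uncertainty:
Δv = Δp/m = (1.226e-25 kg·m/s)/(9.109e-31 kg) = 1.346e+05 m/s = 134.614 km/s

(c) The de Broglie wavelength for this momentum:
λ = h/p = (6.626e-34 J·s)/(1.226e-25 kg·m/s) = 5.404e-09 m = 5.404 nm

Note: The de Broglie wavelength is comparable to the localization size, as expected from wave-particle duality.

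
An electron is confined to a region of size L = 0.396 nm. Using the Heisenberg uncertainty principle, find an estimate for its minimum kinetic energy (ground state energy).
60.740 meV

Using the uncertainty principle to estimate ground state energy:

1. The position uncertainty is approximately the confinement size:
   Δx ≈ L = 3.960e-10 m

2. From ΔxΔp ≥ ℏ/2, the minimum momentum uncertainty is:
   Δp ≈ ℏ/(2L) = 1.332e-25 kg·m/s

3. The kinetic energy is approximately:
   KE ≈ (Δp)²/(2m) = (1.332e-25)²/(2 × 9.109e-31 kg)
   KE ≈ 9.732e-21 J = 60.740 meV

This is an order-of-magnitude estimate of the ground state energy.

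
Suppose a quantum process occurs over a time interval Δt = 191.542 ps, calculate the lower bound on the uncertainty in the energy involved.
1.718 μeV

Using the energy-time uncertainty principle:
ΔEΔt ≥ ℏ/2

The minimum uncertainty in energy is:
ΔE_min = ℏ/(2Δt)
ΔE_min = (1.055e-34 J·s) / (2 × 1.915e-10 s)
ΔE_min = 2.753e-25 J = 1.718 μeV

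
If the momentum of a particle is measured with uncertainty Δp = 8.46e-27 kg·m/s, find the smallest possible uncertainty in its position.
6.233 nm

Using the Heisenberg uncertainty principle:
ΔxΔp ≥ ℏ/2

The minimum uncertainty in position is:
Δx_min = ℏ/(2Δp)
Δx_min = (1.055e-34 J·s) / (2 × 8.460e-27 kg·m/s)
Δx_min = 6.233e-09 m = 6.233 nm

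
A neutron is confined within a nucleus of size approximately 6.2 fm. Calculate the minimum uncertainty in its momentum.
8.505 × 10^-21 kg·m/s

Using the Heisenberg uncertainty principle:
ΔxΔp ≥ ℏ/2

With Δx ≈ L = 6.200e-15 m (the confinement size):
Δp_min = ℏ/(2Δx)
Δp_min = (1.055e-34 J·s) / (2 × 6.200e-15 m)
Δp_min = 8.505e-21 kg·m/s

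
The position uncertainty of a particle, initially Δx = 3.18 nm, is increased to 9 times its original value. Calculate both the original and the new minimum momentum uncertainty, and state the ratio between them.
Original Δp_min = 1.658 × 10^-26 kg·m/s; new Δp'_min = 1.842 × 10^-27 kg·m/s; ratio Δp'_min/Δp_min = 1/9.

From the uncertainty principle ΔxΔp ≥ ℏ/2, the minimum momentum uncertainty is Δp_min = ℏ/(2Δx).

Original (Δx = 3.18 nm = 3.180e-09 m):
Δp_min = (1.055e-34 J·s)/(2 × 3.180e-09 m) = 1.658e-26 kg·m/s

When Δx → 9Δx:
Δp'_min = ℏ/(2 × 9Δx) = (1/9) × ℏ/(2Δx) = (1/9) × Δp_min
Δp'_min = 1/9 × 1.658e-26 kg·m/s = 1.842e-27 kg·m/s

Since Δp_min ∝ 1/Δx, when Δx is increased to 9 times its original value, Δp_min decreases to 1/9 of its original value.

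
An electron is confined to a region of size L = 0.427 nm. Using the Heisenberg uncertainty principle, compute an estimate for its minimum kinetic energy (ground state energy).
52.240 meV

Using the uncertainty principle to estimate ground state energy:

1. The position uncertainty is approximately the confinement size:
   Δx ≈ L = 4.270e-10 m

2. From ΔxΔp ≥ ℏ/2, the minimum momentum uncertainty is:
   Δp ≈ ℏ/(2L) = 1.235e-25 kg·m/s

3. The kinetic energy is approximately:
   KE ≈ (Δp)²/(2m) = (1.235e-25)²/(2 × 9.109e-31 kg)
   KE ≈ 8.370e-21 J = 52.240 meV

This is an order-of-magnitude estimate of the ground state energy.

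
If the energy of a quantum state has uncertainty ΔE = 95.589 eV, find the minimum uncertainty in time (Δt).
3.443 as

Using the energy-time uncertainty principle:
ΔEΔt ≥ ℏ/2

The minimum uncertainty in time is:
Δt_min = ℏ/(2ΔE)
Δt_min = (1.055e-34 J·s) / (2 × 1.532e-17 J)
Δt_min = 3.443e-18 s = 3.443 as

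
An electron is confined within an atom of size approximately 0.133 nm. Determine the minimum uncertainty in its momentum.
3.965 × 10^-25 kg·m/s

Using the Heisenberg uncertainty principle:
ΔxΔp ≥ ℏ/2

With Δx ≈ L = 1.330e-10 m (the confinement size):
Δp_min = ℏ/(2Δx)
Δp_min = (1.055e-34 J·s) / (2 × 1.330e-10 m)
Δp_min = 3.965e-25 kg·m/s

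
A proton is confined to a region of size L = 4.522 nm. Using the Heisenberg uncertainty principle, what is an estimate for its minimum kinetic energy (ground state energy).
253.684 neV

Using the uncertainty principle to estimate ground state energy:

1. The position uncertainty is approximately the confinement size:
   Δx ≈ L = 4.522e-09 m

2. From ΔxΔp ≥ ℏ/2, the minimum momentum uncertainty is:
   Δp ≈ ℏ/(2L) = 1.166e-26 kg·m/s

3. The kinetic energy is approximately:
   KE ≈ (Δp)²/(2m) = (1.166e-26)²/(2 × 1.673e-27 kg)
   KE ≈ 4.064e-26 J = 253.684 neV

This is an order-of-magnitude estimate of the ground state energy.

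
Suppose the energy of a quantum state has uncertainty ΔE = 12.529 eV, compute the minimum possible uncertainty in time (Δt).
26.268 as

Using the energy-time uncertainty principle:
ΔEΔt ≥ ℏ/2

The minimum uncertainty in time is:
Δt_min = ℏ/(2ΔE)
Δt_min = (1.055e-34 J·s) / (2 × 2.007e-18 J)
Δt_min = 2.627e-17 s = 26.268 as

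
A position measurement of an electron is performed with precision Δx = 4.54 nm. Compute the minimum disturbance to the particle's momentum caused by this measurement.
1.161 × 10^-26 kg·m/s

The uncertainty principle implies that measuring position disturbs momentum:
ΔxΔp ≥ ℏ/2

When we measure position with precision Δx, we necessarily introduce a momentum uncertainty:
Δp ≥ ℏ/(2Δx)
Δp_min = (1.055e-34 J·s) / (2 × 4.540e-09 m)
Δp_min = 1.161e-26 kg·m/s

The more precisely we measure position, the greater the momentum disturbance.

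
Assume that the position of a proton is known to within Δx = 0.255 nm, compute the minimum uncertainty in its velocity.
123.626 m/s

Using the Heisenberg uncertainty principle and Δp = mΔv:
ΔxΔp ≥ ℏ/2
Δx(mΔv) ≥ ℏ/2

The minimum uncertainty in velocity is:
Δv_min = ℏ/(2mΔx)
Δv_min = (1.055e-34 J·s) / (2 × 1.673e-27 kg × 2.550e-10 m)
Δv_min = 1.236e+02 m/s = 123.626 m/s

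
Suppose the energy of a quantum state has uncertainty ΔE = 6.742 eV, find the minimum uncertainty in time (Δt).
48.814 as

Using the energy-time uncertainty principle:
ΔEΔt ≥ ℏ/2

The minimum uncertainty in time is:
Δt_min = ℏ/(2ΔE)
Δt_min = (1.055e-34 J·s) / (2 × 1.080e-18 J)
Δt_min = 4.881e-17 s = 48.814 as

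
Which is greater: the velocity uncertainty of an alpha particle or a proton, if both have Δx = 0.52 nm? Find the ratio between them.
The proton has the larger minimum velocity uncertainty, by a ratio of 4.0.

For both particles, Δp_min = ℏ/(2Δx) = 1.014e-25 kg·m/s (same for both).

The velocity uncertainty is Δv = Δp/m:
- alpha particle: Δv = 1.014e-25 / 6.645e-27 = 1.526e+01 m/s = 15.261 m/s
- proton: Δv = 1.014e-25 / 1.673e-27 = 6.062e+01 m/s = 60.624 m/s

Ratio: 6.062e+01 / 1.526e+01 = 4.0

The lighter particle has larger velocity uncertainty because Δv ∝ 1/m.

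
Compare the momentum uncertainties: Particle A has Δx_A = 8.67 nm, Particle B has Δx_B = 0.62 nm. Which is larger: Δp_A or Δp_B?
Particle B has the larger minimum momentum uncertainty, by a factor of 13.98.

For each particle, the minimum momentum uncertainty is Δp_min = ℏ/(2Δx):

Particle A: Δp_A = ℏ/(2×8.670e-09 m) = 6.082e-27 kg·m/s
Particle B: Δp_B = ℏ/(2×6.200e-10 m) = 8.505e-26 kg·m/s

Ratio: Δp_B/Δp_A = 13.98

Since Δp_min ∝ 1/Δx, the particle with smaller position uncertainty (B) has larger momentum uncertainty.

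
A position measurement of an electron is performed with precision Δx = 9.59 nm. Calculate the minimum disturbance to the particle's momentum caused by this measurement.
5.498 × 10^-27 kg·m/s

The uncertainty principle implies that measuring position disturbs momentum:
ΔxΔp ≥ ℏ/2

When we measure position with precision Δx, we necessarily introduce a momentum uncertainty:
Δp ≥ ℏ/(2Δx)
Δp_min = (1.055e-34 J·s) / (2 × 9.590e-09 m)
Δp_min = 5.498e-27 kg·m/s

The more precisely we measure position, the greater the momentum disturbance.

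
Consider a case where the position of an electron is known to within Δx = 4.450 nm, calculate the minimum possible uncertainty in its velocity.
13.008 km/s

Using the Heisenberg uncertainty principle and Δp = mΔv:
ΔxΔp ≥ ℏ/2
Δx(mΔv) ≥ ℏ/2

The minimum uncertainty in velocity is:
Δv_min = ℏ/(2mΔx)
Δv_min = (1.055e-34 J·s) / (2 × 9.109e-31 kg × 4.450e-09 m)
Δv_min = 1.301e+04 m/s = 13.008 km/s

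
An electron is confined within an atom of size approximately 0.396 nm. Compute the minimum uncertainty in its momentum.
1.332 × 10^-25 kg·m/s

Using the Heisenberg uncertainty principle:
ΔxΔp ≥ ℏ/2

With Δx ≈ L = 3.960e-10 m (the confinement size):
Δp_min = ℏ/(2Δx)
Δp_min = (1.055e-34 J·s) / (2 × 3.960e-10 m)
Δp_min = 1.332e-25 kg·m/s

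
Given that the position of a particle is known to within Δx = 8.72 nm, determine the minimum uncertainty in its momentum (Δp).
6.047 × 10^-27 kg·m/s

Using the Heisenberg uncertainty principle:
ΔxΔp ≥ ℏ/2

The minimum uncertainty in momentum is:
Δp_min = ℏ/(2Δx)
Δp_min = (1.055e-34 J·s) / (2 × 8.720e-09 m)
Δp_min = 6.047e-27 kg·m/s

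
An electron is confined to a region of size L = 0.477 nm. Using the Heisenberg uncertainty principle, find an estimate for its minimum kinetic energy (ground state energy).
41.863 meV

Using the uncertainty principle to estimate ground state energy:

1. The position uncertainty is approximately the confinement size:
   Δx ≈ L = 4.770e-10 m

2. From ΔxΔp ≥ ℏ/2, the minimum momentum uncertainty is:
   Δp ≈ ℏ/(2L) = 1.105e-25 kg·m/s

3. The kinetic energy is approximately:
   KE ≈ (Δp)²/(2m) = (1.105e-25)²/(2 × 9.109e-31 kg)
   KE ≈ 6.707e-21 J = 41.863 meV

This is an order-of-magnitude estimate of the ground state energy.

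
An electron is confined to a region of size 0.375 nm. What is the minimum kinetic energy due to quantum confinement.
67.733 meV

Using the uncertainty principle:

1. Position uncertainty: Δx ≈ 3.750e-10 m
2. Minimum momentum uncertainty: Δp = ℏ/(2Δx) = 1.406e-25 kg·m/s
3. Minimum kinetic energy:
   KE = (Δp)²/(2m) = (1.406e-25)²/(2 × 9.109e-31 kg)
   KE = 1.085e-20 J = 67.733 meV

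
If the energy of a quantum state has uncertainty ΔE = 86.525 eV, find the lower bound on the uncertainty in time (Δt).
3.804 as

Using the energy-time uncertainty principle:
ΔEΔt ≥ ℏ/2

The minimum uncertainty in time is:
Δt_min = ℏ/(2ΔE)
Δt_min = (1.055e-34 J·s) / (2 × 1.386e-17 J)
Δt_min = 3.804e-18 s = 3.804 as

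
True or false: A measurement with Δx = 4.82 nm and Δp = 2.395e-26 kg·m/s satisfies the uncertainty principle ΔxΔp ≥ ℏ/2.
Yes, it satisfies the uncertainty principle.

Calculate the product ΔxΔp:
ΔxΔp = (4.820e-09 m) × (2.395e-26 kg·m/s)
ΔxΔp = 1.154e-34 J·s

Compare to the minimum allowed value ℏ/2:
ℏ/2 = 5.273e-35 J·s

Since ΔxΔp = 1.154e-34 J·s ≥ 5.273e-35 J·s = ℏ/2,
the measurement satisfies the uncertainty principle.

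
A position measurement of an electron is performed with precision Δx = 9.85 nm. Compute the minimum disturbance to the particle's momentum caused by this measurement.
5.353 × 10^-27 kg·m/s

The uncertainty principle implies that measuring position disturbs momentum:
ΔxΔp ≥ ℏ/2

When we measure position with precision Δx, we necessarily introduce a momentum uncertainty:
Δp ≥ ℏ/(2Δx)
Δp_min = (1.055e-34 J·s) / (2 × 9.850e-09 m)
Δp_min = 5.353e-27 kg·m/s

The more precisely we measure position, the greater the momentum disturbance.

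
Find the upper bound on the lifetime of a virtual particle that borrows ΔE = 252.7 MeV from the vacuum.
1.302 ys

Using the energy-time uncertainty principle:
ΔEΔt ≥ ℏ/2

For a virtual particle borrowing energy ΔE, the maximum lifetime is:
Δt_max = ℏ/(2ΔE)

Converting energy:
ΔE = 252.7 MeV = 4.049e-11 J

Δt_max = (1.055e-34 J·s) / (2 × 4.049e-11 J)
Δt_max = 1.302e-24 s = 1.302 ys

Virtual particles with higher borrowed energy exist for shorter times.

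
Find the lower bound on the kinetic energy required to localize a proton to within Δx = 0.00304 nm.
561.315 meV

Localizing a particle requires giving it sufficient momentum uncertainty:

1. From uncertainty principle: Δp ≥ ℏ/(2Δx)
   Δp_min = (1.055e-34 J·s) / (2 × 3.040e-12 m)
   Δp_min = 1.734e-23 kg·m/s

2. This momentum uncertainty corresponds to kinetic energy:
   KE ≈ (Δp)²/(2m) = (1.734e-23)²/(2 × 1.673e-27 kg)
   KE = 8.993e-20 J = 561.315 meV

Tighter localization requires more energy.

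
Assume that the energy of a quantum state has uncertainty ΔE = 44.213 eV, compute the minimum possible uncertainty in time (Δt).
7.444 as

Using the energy-time uncertainty principle:
ΔEΔt ≥ ℏ/2

The minimum uncertainty in time is:
Δt_min = ℏ/(2ΔE)
Δt_min = (1.055e-34 J·s) / (2 × 7.084e-18 J)
Δt_min = 7.444e-18 s = 7.444 as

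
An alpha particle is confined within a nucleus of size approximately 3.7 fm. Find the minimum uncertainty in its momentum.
1.425 × 10^-20 kg·m/s

Using the Heisenberg uncertainty principle:
ΔxΔp ≥ ℏ/2

With Δx ≈ L = 3.700e-15 m (the confinement size):
Δp_min = ℏ/(2Δx)
Δp_min = (1.055e-34 J·s) / (2 × 3.700e-15 m)
Δp_min = 1.425e-20 kg·m/s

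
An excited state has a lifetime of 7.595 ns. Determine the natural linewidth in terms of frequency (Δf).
10.478 MHz

Using the energy-time uncertainty principle and E = hf:
ΔEΔt ≥ ℏ/2
hΔf·Δt ≥ ℏ/2

The minimum frequency uncertainty is:
Δf = ℏ/(2hτ) = 1/(4πτ)
Δf = 1/(4π × 7.595e-09 s)
Δf = 1.048e+07 Hz = 10.478 MHz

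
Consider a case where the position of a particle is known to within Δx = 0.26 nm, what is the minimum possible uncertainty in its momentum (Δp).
2.028 × 10^-25 kg·m/s

Using the Heisenberg uncertainty principle:
ΔxΔp ≥ ℏ/2

The minimum uncertainty in momentum is:
Δp_min = ℏ/(2Δx)
Δp_min = (1.055e-34 J·s) / (2 × 2.600e-10 m)
Δp_min = 2.028e-25 kg·m/s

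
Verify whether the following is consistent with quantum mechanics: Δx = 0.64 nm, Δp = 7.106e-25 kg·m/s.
Yes, it satisfies the uncertainty principle.

Calculate the product ΔxΔp:
ΔxΔp = (6.400e-10 m) × (7.106e-25 kg·m/s)
ΔxΔp = 4.548e-34 J·s

Compare to the minimum allowed value ℏ/2:
ℏ/2 = 5.273e-35 J·s

Since ΔxΔp = 4.548e-34 J·s ≥ 5.273e-35 J·s = ℏ/2,
the measurement satisfies the uncertainty principle.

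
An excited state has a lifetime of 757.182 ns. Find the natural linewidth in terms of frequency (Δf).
105.097 kHz

Using the energy-time uncertainty principle and E = hf:
ΔEΔt ≥ ℏ/2
hΔf·Δt ≥ ℏ/2

The minimum frequency uncertainty is:
Δf = ℏ/(2hτ) = 1/(4πτ)
Δf = 1/(4π × 7.572e-07 s)
Δf = 1.051e+05 Hz = 105.097 kHz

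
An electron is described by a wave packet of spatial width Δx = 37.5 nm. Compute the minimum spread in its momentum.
1.406 × 10^-27 kg·m/s

For a wave packet, the spatial width Δx and momentum spread Δp are related by the uncertainty principle:
ΔxΔp ≥ ℏ/2

The minimum momentum spread is:
Δp_min = ℏ/(2Δx)
Δp_min = (1.055e-34 J·s) / (2 × 3.750e-08 m)
Δp_min = 1.406e-27 kg·m/s

A wave packet cannot have both a well-defined position and well-defined momentum.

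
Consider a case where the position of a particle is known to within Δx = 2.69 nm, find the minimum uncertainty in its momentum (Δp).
1.960 × 10^-26 kg·m/s

Using the Heisenberg uncertainty principle:
ΔxΔp ≥ ℏ/2

The minimum uncertainty in momentum is:
Δp_min = ℏ/(2Δx)
Δp_min = (1.055e-34 J·s) / (2 × 2.690e-09 m)
Δp_min = 1.960e-26 kg·m/s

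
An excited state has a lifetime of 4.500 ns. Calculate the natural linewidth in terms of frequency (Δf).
17.684 MHz

Using the energy-time uncertainty principle and E = hf:
ΔEΔt ≥ ℏ/2
hΔf·Δt ≥ ℏ/2

The minimum frequency uncertainty is:
Δf = ℏ/(2hτ) = 1/(4πτ)
Δf = 1/(4π × 4.500e-09 s)
Δf = 1.768e+07 Hz = 17.684 MHz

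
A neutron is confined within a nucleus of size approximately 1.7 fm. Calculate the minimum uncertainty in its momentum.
3.102 × 10^-20 kg·m/s

Using the Heisenberg uncertainty principle:
ΔxΔp ≥ ℏ/2

With Δx ≈ L = 1.700e-15 m (the confinement size):
Δp_min = ℏ/(2Δx)
Δp_min = (1.055e-34 J·s) / (2 × 1.700e-15 m)
Δp_min = 3.102e-20 kg·m/s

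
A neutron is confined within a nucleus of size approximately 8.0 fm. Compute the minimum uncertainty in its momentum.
6.591 × 10^-21 kg·m/s

Using the Heisenberg uncertainty principle:
ΔxΔp ≥ ℏ/2

With Δx ≈ L = 8.000e-15 m (the confinement size):
Δp_min = ℏ/(2Δx)
Δp_min = (1.055e-34 J·s) / (2 × 8.000e-15 m)
Δp_min = 6.591e-21 kg·m/s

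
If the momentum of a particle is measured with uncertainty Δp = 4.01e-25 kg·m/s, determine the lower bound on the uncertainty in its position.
131.493 pm

Using the Heisenberg uncertainty principle:
ΔxΔp ≥ ℏ/2

The minimum uncertainty in position is:
Δx_min = ℏ/(2Δp)
Δx_min = (1.055e-34 J·s) / (2 × 4.010e-25 kg·m/s)
Δx_min = 1.315e-10 m = 131.493 pm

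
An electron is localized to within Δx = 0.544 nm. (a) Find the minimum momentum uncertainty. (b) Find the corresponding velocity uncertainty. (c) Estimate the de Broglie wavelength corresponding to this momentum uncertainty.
(a) Δp_min = 9.693 × 10^-26 kg·m/s
(b) Δv_min = 106.404 km/s
(c) λ_dB = 6.836 nm

Step-by-step:

(a) From the uncertainty principle:
Δp_min = ℏ/(2Δx) = (1.055e-34 J·s)/(2 × 5.440e-10 m) = 9.693e-26 kg·m/s

(b) The velocity uncertainty:
Δv = Δp/m = (9.693e-26 kg·m/s)/(9.109e-31 kg) = 1.064e+05 m/s = 106.404 km/s

(c) The de Broglie wavelength for this momentum:
λ = h/p = (6.626e-34 J·s)/(9.693e-26 kg·m/s) = 6.836e-09 m = 6.836 nm

Note: The de Broglie wavelength is comparable to the localization size, as expected from wave-particle duality.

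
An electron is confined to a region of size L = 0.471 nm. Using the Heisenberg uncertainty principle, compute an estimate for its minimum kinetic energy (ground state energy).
42.936 meV

Using the uncertainty principle to estimate ground state energy:

1. The position uncertainty is approximately the confinement size:
   Δx ≈ L = 4.710e-10 m

2. From ΔxΔp ≥ ℏ/2, the minimum momentum uncertainty is:
   Δp ≈ ℏ/(2L) = 1.120e-25 kg·m/s

3. The kinetic energy is approximately:
   KE ≈ (Δp)²/(2m) = (1.120e-25)²/(2 × 9.109e-31 kg)
   KE ≈ 6.879e-21 J = 42.936 meV

This is an order-of-magnitude estimate of the ground state energy.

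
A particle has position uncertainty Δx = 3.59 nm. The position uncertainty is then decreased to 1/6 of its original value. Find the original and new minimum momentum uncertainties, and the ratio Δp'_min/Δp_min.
Original Δp_min = 1.469 × 10^-26 kg·m/s; new Δp'_min = 8.813 × 10^-26 kg·m/s; ratio Δp'_min/Δp_min = 6.

From the uncertainty principle ΔxΔp ≥ ℏ/2, the minimum momentum uncertainty is Δp_min = ℏ/(2Δx).

Original (Δx = 3.59 nm = 3.590e-09 m):
Δp_min = (1.055e-34 J·s)/(2 × 3.590e-09 m) = 1.469e-26 kg·m/s

When Δx → (1/6)Δx:
Δp'_min = ℏ/(2 × (1/6)Δx) = 6 × ℏ/(2Δx) = 6 × Δp_min
Δp'_min = 6 × 1.469e-26 kg·m/s = 8.813e-26 kg·m/s

Since Δp_min ∝ 1/Δx, when Δx is decreased to 1/6 of its original value, Δp_min increases to 6 times its original value.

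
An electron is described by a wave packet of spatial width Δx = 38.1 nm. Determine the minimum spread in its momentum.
1.384 × 10^-27 kg·m/s

For a wave packet, the spatial width Δx and momentum spread Δp are related by the uncertainty principle:
ΔxΔp ≥ ℏ/2

The minimum momentum spread is:
Δp_min = ℏ/(2Δx)
Δp_min = (1.055e-34 J·s) / (2 × 3.810e-08 m)
Δp_min = 1.384e-27 kg·m/s

A wave packet cannot have both a well-defined position and well-defined momentum.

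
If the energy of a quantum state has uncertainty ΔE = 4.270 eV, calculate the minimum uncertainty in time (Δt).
77.074 as

Using the energy-time uncertainty principle:
ΔEΔt ≥ ℏ/2

The minimum uncertainty in time is:
Δt_min = ℏ/(2ΔE)
Δt_min = (1.055e-34 J·s) / (2 × 6.841e-19 J)
Δt_min = 7.707e-17 s = 77.074 as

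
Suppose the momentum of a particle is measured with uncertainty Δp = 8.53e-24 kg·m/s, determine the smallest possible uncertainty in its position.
6.182 pm

Using the Heisenberg uncertainty principle:
ΔxΔp ≥ ℏ/2

The minimum uncertainty in position is:
Δx_min = ℏ/(2Δp)
Δx_min = (1.055e-34 J·s) / (2 × 8.530e-24 kg·m/s)
Δx_min = 6.182e-12 m = 6.182 pm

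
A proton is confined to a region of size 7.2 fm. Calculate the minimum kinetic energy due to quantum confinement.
100.067 keV

Using the uncertainty principle:

1. Position uncertainty: Δx ≈ 7.200e-15 m
2. Minimum momentum uncertainty: Δp = ℏ/(2Δx) = 7.323e-21 kg·m/s
3. Minimum kinetic energy:
   KE = (Δp)²/(2m) = (7.323e-21)²/(2 × 1.673e-27 kg)
   KE = 1.603e-14 J = 100.067 keV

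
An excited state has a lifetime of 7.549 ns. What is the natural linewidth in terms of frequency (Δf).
10.541 MHz

Using the energy-time uncertainty principle and E = hf:
ΔEΔt ≥ ℏ/2
hΔf·Δt ≥ ℏ/2

The minimum frequency uncertainty is:
Δf = ℏ/(2hτ) = 1/(4πτ)
Δf = 1/(4π × 7.549e-09 s)
Δf = 1.054e+07 Hz = 10.541 MHz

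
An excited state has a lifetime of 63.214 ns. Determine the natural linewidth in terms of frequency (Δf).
1.259 MHz

Using the energy-time uncertainty principle and E = hf:
ΔEΔt ≥ ℏ/2
hΔf·Δt ≥ ℏ/2

The minimum frequency uncertainty is:
Δf = ℏ/(2hτ) = 1/(4πτ)
Δf = 1/(4π × 6.321e-08 s)
Δf = 1.259e+06 Hz = 1.259 MHz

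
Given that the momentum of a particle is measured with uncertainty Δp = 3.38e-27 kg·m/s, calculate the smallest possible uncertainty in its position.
15.600 nm

Using the Heisenberg uncertainty principle:
ΔxΔp ≥ ℏ/2

The minimum uncertainty in position is:
Δx_min = ℏ/(2Δp)
Δx_min = (1.055e-34 J·s) / (2 × 3.380e-27 kg·m/s)
Δx_min = 1.560e-08 m = 15.600 nm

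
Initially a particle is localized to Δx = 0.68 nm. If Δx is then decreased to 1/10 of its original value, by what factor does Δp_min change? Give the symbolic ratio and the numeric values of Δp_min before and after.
Original Δp_min = 7.754 × 10^-26 kg·m/s; new Δp'_min = 7.754 × 10^-25 kg·m/s; ratio Δp'_min/Δp_min = 10.

From the uncertainty principle ΔxΔp ≥ ℏ/2, the minimum momentum uncertainty is Δp_min = ℏ/(2Δx).

Original (Δx = 0.68 nm = 6.800e-10 m):
Δp_min = (1.055e-34 J·s)/(2 × 6.800e-10 m) = 7.754e-26 kg·m/s

When Δx → (1/10)Δx:
Δp'_min = ℏ/(2 × (1/10)Δx) = 10 × ℏ/(2Δx) = 10 × Δp_min
Δp'_min = 10 × 7.754e-26 kg·m/s = 7.754e-25 kg·m/s

Since Δp_min ∝ 1/Δx, when Δx is decreased to 1/10 of its original value, Δp_min increases to 10 times its original value.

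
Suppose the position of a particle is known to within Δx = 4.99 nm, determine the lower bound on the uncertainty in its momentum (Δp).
1.057 × 10^-26 kg·m/s

Using the Heisenberg uncertainty principle:
ΔxΔp ≥ ℏ/2

The minimum uncertainty in momentum is:
Δp_min = ℏ/(2Δx)
Δp_min = (1.055e-34 J·s) / (2 × 4.990e-09 m)
Δp_min = 1.057e-26 kg·m/s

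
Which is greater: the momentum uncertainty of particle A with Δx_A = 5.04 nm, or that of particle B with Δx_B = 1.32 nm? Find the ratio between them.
Particle B has the larger minimum momentum uncertainty, by a factor of 3.82.

For each particle, the minimum momentum uncertainty is Δp_min = ℏ/(2Δx):

Particle A: Δp_A = ℏ/(2×5.040e-09 m) = 1.046e-26 kg·m/s
Particle B: Δp_B = ℏ/(2×1.320e-09 m) = 3.995e-26 kg·m/s

Ratio: Δp_B/Δp_A = 3.82

Since Δp_min ∝ 1/Δx, the particle with smaller position uncertainty (B) has larger momentum uncertainty.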